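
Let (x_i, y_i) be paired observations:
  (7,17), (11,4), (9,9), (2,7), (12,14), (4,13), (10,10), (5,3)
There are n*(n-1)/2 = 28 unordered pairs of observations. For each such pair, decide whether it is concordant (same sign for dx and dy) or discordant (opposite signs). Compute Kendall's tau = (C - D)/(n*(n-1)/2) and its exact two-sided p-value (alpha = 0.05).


Step 1: Enumerate the 28 unordered pairs (i,j) with i<j and classify each by sign(x_j-x_i) * sign(y_j-y_i).
  (1,2):dx=+4,dy=-13->D; (1,3):dx=+2,dy=-8->D; (1,4):dx=-5,dy=-10->C; (1,5):dx=+5,dy=-3->D
  (1,6):dx=-3,dy=-4->C; (1,7):dx=+3,dy=-7->D; (1,8):dx=-2,dy=-14->C; (2,3):dx=-2,dy=+5->D
  (2,4):dx=-9,dy=+3->D; (2,5):dx=+1,dy=+10->C; (2,6):dx=-7,dy=+9->D; (2,7):dx=-1,dy=+6->D
  (2,8):dx=-6,dy=-1->C; (3,4):dx=-7,dy=-2->C; (3,5):dx=+3,dy=+5->C; (3,6):dx=-5,dy=+4->D
  (3,7):dx=+1,dy=+1->C; (3,8):dx=-4,dy=-6->C; (4,5):dx=+10,dy=+7->C; (4,6):dx=+2,dy=+6->C
  (4,7):dx=+8,dy=+3->C; (4,8):dx=+3,dy=-4->D; (5,6):dx=-8,dy=-1->C; (5,7):dx=-2,dy=-4->C
  (5,8):dx=-7,dy=-11->C; (6,7):dx=+6,dy=-3->D; (6,8):dx=+1,dy=-10->D; (7,8):dx=-5,dy=-7->C
Step 2: C = 16, D = 12, total pairs = 28.
Step 3: tau = (C - D)/(n(n-1)/2) = (16 - 12)/28 = 0.142857.
Step 4: Exact two-sided p-value (enumerate n! = 40320 permutations of y under H0): p = 0.719544.
Step 5: alpha = 0.05. fail to reject H0.

tau_b = 0.1429 (C=16, D=12), p = 0.719544, fail to reject H0.


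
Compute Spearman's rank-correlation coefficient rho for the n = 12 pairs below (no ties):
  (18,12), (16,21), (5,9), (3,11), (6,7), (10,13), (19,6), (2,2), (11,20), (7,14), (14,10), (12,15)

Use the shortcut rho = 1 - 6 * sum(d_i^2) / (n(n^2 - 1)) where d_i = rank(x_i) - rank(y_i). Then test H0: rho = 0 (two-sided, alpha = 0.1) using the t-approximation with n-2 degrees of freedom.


Step 1: Rank x and y separately (midranks; no ties here).
rank(x): 18->11, 16->10, 5->3, 3->2, 6->4, 10->6, 19->12, 2->1, 11->7, 7->5, 14->9, 12->8
rank(y): 12->7, 21->12, 9->4, 11->6, 7->3, 13->8, 6->2, 2->1, 20->11, 14->9, 10->5, 15->10
Step 2: d_i = R_x(i) - R_y(i); compute d_i^2.
  (11-7)^2=16, (10-12)^2=4, (3-4)^2=1, (2-6)^2=16, (4-3)^2=1, (6-8)^2=4, (12-2)^2=100, (1-1)^2=0, (7-11)^2=16, (5-9)^2=16, (9-5)^2=16, (8-10)^2=4
sum(d^2) = 194.
Step 3: rho = 1 - 6*194 / (12*(12^2 - 1)) = 1 - 1164/1716 = 0.321678.
Step 4: Under H0, t = rho * sqrt((n-2)/(1-rho^2)) = 1.0743 ~ t(10).
Step 5: Two-sided p-value from the t-distribution with 10 df = 0.307910.
Step 6: alpha = 0.1. fail to reject H0.

rho = 0.3217, p = 0.307910, fail to reject H0 at alpha = 0.1.


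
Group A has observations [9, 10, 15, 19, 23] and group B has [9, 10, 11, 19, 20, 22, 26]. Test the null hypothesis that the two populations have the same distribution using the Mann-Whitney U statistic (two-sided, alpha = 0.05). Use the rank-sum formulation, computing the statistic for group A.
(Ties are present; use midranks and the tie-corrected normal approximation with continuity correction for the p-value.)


Step 1: Combine and sort all 12 observations; assign midranks.
sorted (value, group): (9,X), (9,Y), (10,X), (10,Y), (11,Y), (15,X), (19,X), (19,Y), (20,Y), (22,Y), (23,X), (26,Y)
ranks: 9->1.5, 9->1.5, 10->3.5, 10->3.5, 11->5, 15->6, 19->7.5, 19->7.5, 20->9, 22->10, 23->11, 26->12
Step 2: Rank sum for X: R1 = 1.5 + 3.5 + 6 + 7.5 + 11 = 29.5.
Step 3: U_X = R1 - n1(n1+1)/2 = 29.5 - 5*6/2 = 29.5 - 15 = 14.5.
       U_Y = n1*n2 - U_X = 35 - 14.5 = 20.5.
Step 4: Ties are present, so use the tie-corrected normal approximation (with continuity correction) for the p-value.
Step 5: p-value = 0.683167; compare to alpha = 0.05. fail to reject H0.

U_X = 14.5, p = 0.683167, fail to reject H0 at alpha = 0.05.


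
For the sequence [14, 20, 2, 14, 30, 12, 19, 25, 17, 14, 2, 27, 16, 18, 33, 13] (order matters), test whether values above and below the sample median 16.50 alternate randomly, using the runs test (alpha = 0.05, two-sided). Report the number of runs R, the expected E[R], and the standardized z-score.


Step 1: Compute median = 16.50; label A = above, B = below.
Labels in order: BABBABAAABBABAAB  (n_A = 8, n_B = 8)
Step 2: Count runs R = 11.
Step 3: Under H0 (random ordering), E[R] = 2*n_A*n_B/(n_A+n_B) + 1 = 2*8*8/16 + 1 = 9.0000.
        Var[R] = 2*n_A*n_B*(2*n_A*n_B - n_A - n_B) / ((n_A+n_B)^2 * (n_A+n_B-1)) = 14336/3840 = 3.7333.
        SD[R] = 1.9322.
Step 4: Continuity-corrected z = (R - 0.5 - E[R]) / SD[R] = (11 - 0.5 - 9.0000) / 1.9322 = 0.7763.
Step 5: Two-sided p-value via normal approximation = 2*(1 - Phi(|z|)) = 0.437558.
Step 6: alpha = 0.05. fail to reject H0.

R = 11, z = 0.7763, p = 0.437558, fail to reject H0.


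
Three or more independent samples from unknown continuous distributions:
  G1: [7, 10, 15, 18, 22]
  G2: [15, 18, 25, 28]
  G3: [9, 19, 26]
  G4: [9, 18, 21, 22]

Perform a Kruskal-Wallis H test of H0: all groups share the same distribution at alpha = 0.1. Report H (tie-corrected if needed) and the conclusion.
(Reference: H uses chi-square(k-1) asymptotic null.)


Step 1: Combine all N = 16 observations and assign midranks.
sorted (value, group, rank): (7,G1,1), (9,G3,2.5), (9,G4,2.5), (10,G1,4), (15,G1,5.5), (15,G2,5.5), (18,G1,8), (18,G2,8), (18,G4,8), (19,G3,10), (21,G4,11), (22,G1,12.5), (22,G4,12.5), (25,G2,14), (26,G3,15), (28,G2,16)
Step 2: Sum ranks within each group.
R_1 = 31 (n_1 = 5)
R_2 = 43.5 (n_2 = 4)
R_3 = 27.5 (n_3 = 3)
R_4 = 34 (n_4 = 4)
Step 3: H = 12/(N(N+1)) * sum(R_i^2/n_i) - 3(N+1)
     = 12/(16*17) * (31^2/5 + 43.5^2/4 + 27.5^2/3 + 34^2/4) - 3*17
     = 0.044118 * 1206.35 - 51
     = 2.221140.
Step 4: Ties present; correction factor C = 1 - 42/(16^3 - 16) = 0.989706. Corrected H = 2.221140 / 0.989706 = 2.244242.
Step 5: Under H0, H ~ chi^2(3); p-value = 0.523287.
Step 6: alpha = 0.1. fail to reject H0.

H = 2.2442, df = 3, p = 0.523287, fail to reject H0.


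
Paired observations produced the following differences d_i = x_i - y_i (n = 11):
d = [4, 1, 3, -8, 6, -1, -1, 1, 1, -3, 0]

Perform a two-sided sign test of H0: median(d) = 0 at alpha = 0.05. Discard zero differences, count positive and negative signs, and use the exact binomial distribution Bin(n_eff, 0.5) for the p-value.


Step 1: Discard zero differences. Original n = 11; n_eff = number of nonzero differences = 10.
Nonzero differences (with sign): +4, +1, +3, -8, +6, -1, -1, +1, +1, -3
Step 2: Count signs: positive = 6, negative = 4.
Step 3: Under H0: P(positive) = 0.5, so the number of positives S ~ Bin(10, 0.5).
Step 4: Two-sided exact p-value = sum of Bin(10,0.5) probabilities at or below the observed probability = 0.753906.
Step 5: alpha = 0.05. fail to reject H0.

n_eff = 10, pos = 6, neg = 4, p = 0.753906, fail to reject H0.


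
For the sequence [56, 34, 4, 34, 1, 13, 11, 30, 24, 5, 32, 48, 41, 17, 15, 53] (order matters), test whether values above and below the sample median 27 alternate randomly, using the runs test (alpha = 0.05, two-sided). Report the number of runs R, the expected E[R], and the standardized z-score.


Step 1: Compute median = 27; label A = above, B = below.
Labels in order: AABABBBABBAAABBA  (n_A = 8, n_B = 8)
Step 2: Count runs R = 9.
Step 3: Under H0 (random ordering), E[R] = 2*n_A*n_B/(n_A+n_B) + 1 = 2*8*8/16 + 1 = 9.0000.
        Var[R] = 2*n_A*n_B*(2*n_A*n_B - n_A - n_B) / ((n_A+n_B)^2 * (n_A+n_B-1)) = 14336/3840 = 3.7333.
        SD[R] = 1.9322.
Step 4: R = E[R], so z = 0 with no continuity correction.
Step 5: Two-sided p-value via normal approximation = 2*(1 - Phi(|z|)) = 1.000000.
Step 6: alpha = 0.05. fail to reject H0.

R = 9, z = 0.0000, p = 1.000000, fail to reject H0.


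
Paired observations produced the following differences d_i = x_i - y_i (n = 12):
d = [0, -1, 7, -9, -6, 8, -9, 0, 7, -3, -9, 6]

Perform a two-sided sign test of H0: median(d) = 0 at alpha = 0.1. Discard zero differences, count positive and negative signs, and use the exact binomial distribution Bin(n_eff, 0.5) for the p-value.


Step 1: Discard zero differences. Original n = 12; n_eff = number of nonzero differences = 10.
Nonzero differences (with sign): -1, +7, -9, -6, +8, -9, +7, -3, -9, +6
Step 2: Count signs: positive = 4, negative = 6.
Step 3: Under H0: P(positive) = 0.5, so the number of positives S ~ Bin(10, 0.5).
Step 4: Two-sided exact p-value = sum of Bin(10,0.5) probabilities at or below the observed probability = 0.753906.
Step 5: alpha = 0.1. fail to reject H0.

n_eff = 10, pos = 4, neg = 6, p = 0.753906, fail to reject H0.


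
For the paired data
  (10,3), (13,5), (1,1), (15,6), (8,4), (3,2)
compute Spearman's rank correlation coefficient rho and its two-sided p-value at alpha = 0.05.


Step 1: Rank x and y separately (midranks; no ties here).
rank(x): 10->4, 13->5, 1->1, 15->6, 8->3, 3->2
rank(y): 3->3, 5->5, 1->1, 6->6, 4->4, 2->2
Step 2: d_i = R_x(i) - R_y(i); compute d_i^2.
  (4-3)^2=1, (5-5)^2=0, (1-1)^2=0, (6-6)^2=0, (3-4)^2=1, (2-2)^2=0
sum(d^2) = 2.
Step 3: rho = 1 - 6*2 / (6*(6^2 - 1)) = 1 - 12/210 = 0.942857.
Step 4: Under H0, t = rho * sqrt((n-2)/(1-rho^2)) = 5.6595 ~ t(4).
Step 5: Two-sided p-value from the t-distribution with 4 df = 0.004805.
Step 6: alpha = 0.05. reject H0.

rho = 0.9429, p = 0.004805, reject H0 at alpha = 0.05.


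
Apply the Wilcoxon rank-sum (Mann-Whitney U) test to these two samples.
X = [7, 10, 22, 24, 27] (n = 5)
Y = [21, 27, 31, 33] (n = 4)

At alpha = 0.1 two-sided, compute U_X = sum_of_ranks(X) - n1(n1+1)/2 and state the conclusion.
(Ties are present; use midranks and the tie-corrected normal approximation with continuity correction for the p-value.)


Step 1: Combine and sort all 9 observations; assign midranks.
sorted (value, group): (7,X), (10,X), (21,Y), (22,X), (24,X), (27,X), (27,Y), (31,Y), (33,Y)
ranks: 7->1, 10->2, 21->3, 22->4, 24->5, 27->6.5, 27->6.5, 31->8, 33->9
Step 2: Rank sum for X: R1 = 1 + 2 + 4 + 5 + 6.5 = 18.5.
Step 3: U_X = R1 - n1(n1+1)/2 = 18.5 - 5*6/2 = 18.5 - 15 = 3.5.
       U_Y = n1*n2 - U_X = 20 - 3.5 = 16.5.
Step 4: Ties are present, so use the tie-corrected normal approximation (with continuity correction) for the p-value.
Step 5: p-value = 0.139983; compare to alpha = 0.1. fail to reject H0.

U_X = 3.5, p = 0.139983, fail to reject H0 at alpha = 0.1.


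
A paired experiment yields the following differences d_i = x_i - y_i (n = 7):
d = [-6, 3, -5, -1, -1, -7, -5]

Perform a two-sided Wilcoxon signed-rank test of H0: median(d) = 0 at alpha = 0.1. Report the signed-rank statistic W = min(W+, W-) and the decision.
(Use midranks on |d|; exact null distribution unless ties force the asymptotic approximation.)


Step 1: Drop any zero differences (none here) and take |d_i|.
|d| = [6, 3, 5, 1, 1, 7, 5]
Step 2: Midrank |d_i| (ties get averaged ranks).
ranks: |6|->6, |3|->3, |5|->4.5, |1|->1.5, |1|->1.5, |7|->7, |5|->4.5
Step 3: Attach original signs; sum ranks with positive sign and with negative sign.
W+ = 3 = 3
W- = 6 + 4.5 + 1.5 + 1.5 + 7 + 4.5 = 25
(Check: W+ + W- = 28 should equal n(n+1)/2 = 28.)
Step 4: Test statistic W = min(W+, W-) = 3.
Step 5: Ties in |d|, so use the tie-corrected normal approximation.
        E[W] = n(n+1)/4 = 7*8/4 = 14.
        Tie groups: |d|=1 (t=2), |d|=5 (t=2); sum(t^3 - t) = 12.
        Var[W] = n(n+1)(2n+1)/24 - sum(t^3-t)/48 = 840/24 - 12/48 = 34.75.
        z = (W - E[W]) / sqrt(Var[W]) = (3 - 14) / 5.8949 = -1.8660.
        Two-sided p = 2*Phi(z) = 0.062039.
Step 6: alpha = 0.1. reject H0.

W+ = 3, W- = 25, W = min = 3, p = 0.062039, reject H0.


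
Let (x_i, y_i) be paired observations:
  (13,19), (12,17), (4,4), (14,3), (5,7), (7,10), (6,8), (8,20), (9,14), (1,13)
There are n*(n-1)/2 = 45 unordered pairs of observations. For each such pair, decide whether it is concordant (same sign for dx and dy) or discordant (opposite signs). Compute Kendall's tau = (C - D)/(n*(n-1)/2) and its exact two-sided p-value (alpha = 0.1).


Step 1: Enumerate the 45 unordered pairs (i,j) with i<j and classify each by sign(x_j-x_i) * sign(y_j-y_i).
  (1,2):dx=-1,dy=-2->C; (1,3):dx=-9,dy=-15->C; (1,4):dx=+1,dy=-16->D; (1,5):dx=-8,dy=-12->C
  (1,6):dx=-6,dy=-9->C; (1,7):dx=-7,dy=-11->C; (1,8):dx=-5,dy=+1->D; (1,9):dx=-4,dy=-5->C
  (1,10):dx=-12,dy=-6->C; (2,3):dx=-8,dy=-13->C; (2,4):dx=+2,dy=-14->D; (2,5):dx=-7,dy=-10->C
  (2,6):dx=-5,dy=-7->C; (2,7):dx=-6,dy=-9->C; (2,8):dx=-4,dy=+3->D; (2,9):dx=-3,dy=-3->C
  (2,10):dx=-11,dy=-4->C; (3,4):dx=+10,dy=-1->D; (3,5):dx=+1,dy=+3->C; (3,6):dx=+3,dy=+6->C
  (3,7):dx=+2,dy=+4->C; (3,8):dx=+4,dy=+16->C; (3,9):dx=+5,dy=+10->C; (3,10):dx=-3,dy=+9->D
  (4,5):dx=-9,dy=+4->D; (4,6):dx=-7,dy=+7->D; (4,7):dx=-8,dy=+5->D; (4,8):dx=-6,dy=+17->D
  (4,9):dx=-5,dy=+11->D; (4,10):dx=-13,dy=+10->D; (5,6):dx=+2,dy=+3->C; (5,7):dx=+1,dy=+1->C
  (5,8):dx=+3,dy=+13->C; (5,9):dx=+4,dy=+7->C; (5,10):dx=-4,dy=+6->D; (6,7):dx=-1,dy=-2->C
  (6,8):dx=+1,dy=+10->C; (6,9):dx=+2,dy=+4->C; (6,10):dx=-6,dy=+3->D; (7,8):dx=+2,dy=+12->C
  (7,9):dx=+3,dy=+6->C; (7,10):dx=-5,dy=+5->D; (8,9):dx=+1,dy=-6->D; (8,10):dx=-7,dy=-7->C
  (9,10):dx=-8,dy=-1->C
Step 2: C = 29, D = 16, total pairs = 45.
Step 3: tau = (C - D)/(n(n-1)/2) = (29 - 16)/45 = 0.288889.
Step 4: Exact two-sided p-value (enumerate n! = 3628800 permutations of y under H0): p = 0.291248.
Step 5: alpha = 0.1. fail to reject H0.

tau_b = 0.2889 (C=29, D=16), p = 0.291248, fail to reject H0.


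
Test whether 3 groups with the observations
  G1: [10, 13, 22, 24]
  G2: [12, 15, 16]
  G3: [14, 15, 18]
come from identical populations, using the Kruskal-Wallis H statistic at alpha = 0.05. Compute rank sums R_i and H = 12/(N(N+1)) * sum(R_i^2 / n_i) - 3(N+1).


Step 1: Combine all N = 10 observations and assign midranks.
sorted (value, group, rank): (10,G1,1), (12,G2,2), (13,G1,3), (14,G3,4), (15,G2,5.5), (15,G3,5.5), (16,G2,7), (18,G3,8), (22,G1,9), (24,G1,10)
Step 2: Sum ranks within each group.
R_1 = 23 (n_1 = 4)
R_2 = 14.5 (n_2 = 3)
R_3 = 17.5 (n_3 = 3)
Step 3: H = 12/(N(N+1)) * sum(R_i^2/n_i) - 3(N+1)
     = 12/(10*11) * (23^2/4 + 14.5^2/3 + 17.5^2/3) - 3*11
     = 0.109091 * 304.417 - 33
     = 0.209091.
Step 4: Ties present; correction factor C = 1 - 6/(10^3 - 10) = 0.993939. Corrected H = 0.209091 / 0.993939 = 0.210366.
Step 5: Under H0, H ~ chi^2(2); p-value = 0.900160.
Step 6: alpha = 0.05. fail to reject H0.

H = 0.2104, df = 2, p = 0.900160, fail to reject H0.


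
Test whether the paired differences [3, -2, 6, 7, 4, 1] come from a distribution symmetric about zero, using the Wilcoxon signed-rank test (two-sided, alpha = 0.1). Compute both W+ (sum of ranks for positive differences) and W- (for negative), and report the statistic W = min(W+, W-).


Step 1: Drop any zero differences (none here) and take |d_i|.
|d| = [3, 2, 6, 7, 4, 1]
Step 2: Midrank |d_i| (ties get averaged ranks).
ranks: |3|->3, |2|->2, |6|->5, |7|->6, |4|->4, |1|->1
Step 3: Attach original signs; sum ranks with positive sign and with negative sign.
W+ = 3 + 5 + 6 + 4 + 1 = 19
W- = 2 = 2
(Check: W+ + W- = 21 should equal n(n+1)/2 = 21.)
Step 4: Test statistic W = min(W+, W-) = 2.
Step 5: No ties, so the exact null distribution over the 2^6 = 64 sign assignments gives the two-sided p-value = 0.093750.
Step 6: alpha = 0.1. reject H0.

W+ = 19, W- = 2, W = min = 2, p = 0.093750, reject H0.


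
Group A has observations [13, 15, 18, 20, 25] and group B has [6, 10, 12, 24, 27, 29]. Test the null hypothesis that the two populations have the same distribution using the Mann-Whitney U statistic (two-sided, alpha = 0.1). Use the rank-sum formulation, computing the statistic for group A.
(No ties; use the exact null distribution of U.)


Step 1: Combine and sort all 11 observations; assign midranks.
sorted (value, group): (6,Y), (10,Y), (12,Y), (13,X), (15,X), (18,X), (20,X), (24,Y), (25,X), (27,Y), (29,Y)
ranks: 6->1, 10->2, 12->3, 13->4, 15->5, 18->6, 20->7, 24->8, 25->9, 27->10, 29->11
Step 2: Rank sum for X: R1 = 4 + 5 + 6 + 7 + 9 = 31.
Step 3: U_X = R1 - n1(n1+1)/2 = 31 - 5*6/2 = 31 - 15 = 16.
       U_Y = n1*n2 - U_X = 30 - 16 = 14.
Step 4: No ties, so the exact null distribution of U (based on enumerating the C(11,5) = 462 equally likely rank assignments) gives the two-sided p-value.
Step 5: p-value = 0.930736; compare to alpha = 0.1. fail to reject H0.

U_X = 16, p = 0.930736, fail to reject H0 at alpha = 0.1.


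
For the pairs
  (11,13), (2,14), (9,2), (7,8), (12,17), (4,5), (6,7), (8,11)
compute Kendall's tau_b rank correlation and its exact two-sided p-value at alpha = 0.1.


Step 1: Enumerate the 28 unordered pairs (i,j) with i<j and classify each by sign(x_j-x_i) * sign(y_j-y_i).
  (1,2):dx=-9,dy=+1->D; (1,3):dx=-2,dy=-11->C; (1,4):dx=-4,dy=-5->C; (1,5):dx=+1,dy=+4->C
  (1,6):dx=-7,dy=-8->C; (1,7):dx=-5,dy=-6->C; (1,8):dx=-3,dy=-2->C; (2,3):dx=+7,dy=-12->D
  (2,4):dx=+5,dy=-6->D; (2,5):dx=+10,dy=+3->C; (2,6):dx=+2,dy=-9->D; (2,7):dx=+4,dy=-7->D
  (2,8):dx=+6,dy=-3->D; (3,4):dx=-2,dy=+6->D; (3,5):dx=+3,dy=+15->C; (3,6):dx=-5,dy=+3->D
  (3,7):dx=-3,dy=+5->D; (3,8):dx=-1,dy=+9->D; (4,5):dx=+5,dy=+9->C; (4,6):dx=-3,dy=-3->C
  (4,7):dx=-1,dy=-1->C; (4,8):dx=+1,dy=+3->C; (5,6):dx=-8,dy=-12->C; (5,7):dx=-6,dy=-10->C
  (5,8):dx=-4,dy=-6->C; (6,7):dx=+2,dy=+2->C; (6,8):dx=+4,dy=+6->C; (7,8):dx=+2,dy=+4->C
Step 2: C = 18, D = 10, total pairs = 28.
Step 3: tau = (C - D)/(n(n-1)/2) = (18 - 10)/28 = 0.285714.
Step 4: Exact two-sided p-value (enumerate n! = 40320 permutations of y under H0): p = 0.398760.
Step 5: alpha = 0.1. fail to reject H0.

tau_b = 0.2857 (C=18, D=10), p = 0.398760, fail to reject H0.


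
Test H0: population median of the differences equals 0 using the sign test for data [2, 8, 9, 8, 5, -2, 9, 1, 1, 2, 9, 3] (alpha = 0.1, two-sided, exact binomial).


Step 1: Discard zero differences. Original n = 12; n_eff = number of nonzero differences = 12.
Nonzero differences (with sign): +2, +8, +9, +8, +5, -2, +9, +1, +1, +2, +9, +3
Step 2: Count signs: positive = 11, negative = 1.
Step 3: Under H0: P(positive) = 0.5, so the number of positives S ~ Bin(12, 0.5).
Step 4: Two-sided exact p-value = sum of Bin(12,0.5) probabilities at or below the observed probability = 0.006348.
Step 5: alpha = 0.1. reject H0.

n_eff = 12, pos = 11, neg = 1, p = 0.006348, reject H0.


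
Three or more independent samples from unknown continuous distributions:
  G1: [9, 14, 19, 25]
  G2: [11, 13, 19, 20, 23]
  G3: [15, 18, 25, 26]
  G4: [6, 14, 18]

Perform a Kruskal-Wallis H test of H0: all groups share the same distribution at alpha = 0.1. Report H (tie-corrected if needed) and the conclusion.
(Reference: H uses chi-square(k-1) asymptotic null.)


Step 1: Combine all N = 16 observations and assign midranks.
sorted (value, group, rank): (6,G4,1), (9,G1,2), (11,G2,3), (13,G2,4), (14,G1,5.5), (14,G4,5.5), (15,G3,7), (18,G3,8.5), (18,G4,8.5), (19,G1,10.5), (19,G2,10.5), (20,G2,12), (23,G2,13), (25,G1,14.5), (25,G3,14.5), (26,G3,16)
Step 2: Sum ranks within each group.
R_1 = 32.5 (n_1 = 4)
R_2 = 42.5 (n_2 = 5)
R_3 = 46 (n_3 = 4)
R_4 = 15 (n_4 = 3)
Step 3: H = 12/(N(N+1)) * sum(R_i^2/n_i) - 3(N+1)
     = 12/(16*17) * (32.5^2/4 + 42.5^2/5 + 46^2/4 + 15^2/3) - 3*17
     = 0.044118 * 1229.31 - 51
     = 3.234375.
Step 4: Ties present; correction factor C = 1 - 24/(16^3 - 16) = 0.994118. Corrected H = 3.234375 / 0.994118 = 3.253513.
Step 5: Under H0, H ~ chi^2(3); p-value = 0.354165.
Step 6: alpha = 0.1. fail to reject H0.

H = 3.2535, df = 3, p = 0.354165, fail to reject H0.


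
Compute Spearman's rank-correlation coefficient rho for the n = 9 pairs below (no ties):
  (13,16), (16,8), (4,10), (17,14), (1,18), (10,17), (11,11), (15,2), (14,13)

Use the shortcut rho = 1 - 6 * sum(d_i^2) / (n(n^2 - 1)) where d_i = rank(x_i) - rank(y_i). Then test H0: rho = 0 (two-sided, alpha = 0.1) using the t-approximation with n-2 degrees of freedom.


Step 1: Rank x and y separately (midranks; no ties here).
rank(x): 13->5, 16->8, 4->2, 17->9, 1->1, 10->3, 11->4, 15->7, 14->6
rank(y): 16->7, 8->2, 10->3, 14->6, 18->9, 17->8, 11->4, 2->1, 13->5
Step 2: d_i = R_x(i) - R_y(i); compute d_i^2.
  (5-7)^2=4, (8-2)^2=36, (2-3)^2=1, (9-6)^2=9, (1-9)^2=64, (3-8)^2=25, (4-4)^2=0, (7-1)^2=36, (6-5)^2=1
sum(d^2) = 176.
Step 3: rho = 1 - 6*176 / (9*(9^2 - 1)) = 1 - 1056/720 = -0.466667.
Step 4: Under H0, t = rho * sqrt((n-2)/(1-rho^2)) = -1.3960 ~ t(7).
Step 5: Two-sided p-value from the t-distribution with 7 df = 0.205386.
Step 6: alpha = 0.1. fail to reject H0.

rho = -0.4667, p = 0.205386, fail to reject H0 at alpha = 0.1.


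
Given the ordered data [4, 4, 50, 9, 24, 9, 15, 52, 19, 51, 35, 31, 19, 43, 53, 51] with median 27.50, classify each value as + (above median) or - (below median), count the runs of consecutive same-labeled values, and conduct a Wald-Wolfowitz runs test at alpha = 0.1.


Step 1: Compute median = 27.50; label A = above, B = below.
Labels in order: BBABBBBABAAABAAA  (n_A = 8, n_B = 8)
Step 2: Count runs R = 8.
Step 3: Under H0 (random ordering), E[R] = 2*n_A*n_B/(n_A+n_B) + 1 = 2*8*8/16 + 1 = 9.0000.
        Var[R] = 2*n_A*n_B*(2*n_A*n_B - n_A - n_B) / ((n_A+n_B)^2 * (n_A+n_B-1)) = 14336/3840 = 3.7333.
        SD[R] = 1.9322.
Step 4: Continuity-corrected z = (R + 0.5 - E[R]) / SD[R] = (8 + 0.5 - 9.0000) / 1.9322 = -0.2588.
Step 5: Two-sided p-value via normal approximation = 2*(1 - Phi(|z|)) = 0.795809.
Step 6: alpha = 0.1. fail to reject H0.

R = 8, z = -0.2588, p = 0.795809, fail to reject H0.


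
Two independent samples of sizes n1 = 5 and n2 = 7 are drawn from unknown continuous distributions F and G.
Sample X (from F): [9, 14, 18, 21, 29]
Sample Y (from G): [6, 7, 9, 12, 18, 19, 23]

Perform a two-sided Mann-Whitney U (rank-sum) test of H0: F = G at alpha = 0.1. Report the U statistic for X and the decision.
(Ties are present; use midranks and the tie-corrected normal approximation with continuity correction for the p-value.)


Step 1: Combine and sort all 12 observations; assign midranks.
sorted (value, group): (6,Y), (7,Y), (9,X), (9,Y), (12,Y), (14,X), (18,X), (18,Y), (19,Y), (21,X), (23,Y), (29,X)
ranks: 6->1, 7->2, 9->3.5, 9->3.5, 12->5, 14->6, 18->7.5, 18->7.5, 19->9, 21->10, 23->11, 29->12
Step 2: Rank sum for X: R1 = 3.5 + 6 + 7.5 + 10 + 12 = 39.
Step 3: U_X = R1 - n1(n1+1)/2 = 39 - 5*6/2 = 39 - 15 = 24.
       U_Y = n1*n2 - U_X = 35 - 24 = 11.
Step 4: Ties are present, so use the tie-corrected normal approximation (with continuity correction) for the p-value.
Step 5: p-value = 0.328162; compare to alpha = 0.1. fail to reject H0.

U_X = 24, p = 0.328162, fail to reject H0 at alpha = 0.1.


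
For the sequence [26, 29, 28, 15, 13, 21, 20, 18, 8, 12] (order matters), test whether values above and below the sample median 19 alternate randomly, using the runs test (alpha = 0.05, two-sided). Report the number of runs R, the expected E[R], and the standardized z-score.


Step 1: Compute median = 19; label A = above, B = below.
Labels in order: AAABBAABBB  (n_A = 5, n_B = 5)
Step 2: Count runs R = 4.
Step 3: Under H0 (random ordering), E[R] = 2*n_A*n_B/(n_A+n_B) + 1 = 2*5*5/10 + 1 = 6.0000.
        Var[R] = 2*n_A*n_B*(2*n_A*n_B - n_A - n_B) / ((n_A+n_B)^2 * (n_A+n_B-1)) = 2000/900 = 2.2222.
        SD[R] = 1.4907.
Step 4: Continuity-corrected z = (R + 0.5 - E[R]) / SD[R] = (4 + 0.5 - 6.0000) / 1.4907 = -1.0062.
Step 5: Two-sided p-value via normal approximation = 2*(1 - Phi(|z|)) = 0.314305.
Step 6: alpha = 0.05. fail to reject H0.

R = 4, z = -1.0062, p = 0.314305, fail to reject H0.


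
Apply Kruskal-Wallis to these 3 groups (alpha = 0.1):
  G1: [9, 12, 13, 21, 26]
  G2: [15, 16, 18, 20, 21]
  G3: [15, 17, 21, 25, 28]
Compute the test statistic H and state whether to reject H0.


Step 1: Combine all N = 15 observations and assign midranks.
sorted (value, group, rank): (9,G1,1), (12,G1,2), (13,G1,3), (15,G2,4.5), (15,G3,4.5), (16,G2,6), (17,G3,7), (18,G2,8), (20,G2,9), (21,G1,11), (21,G2,11), (21,G3,11), (25,G3,13), (26,G1,14), (28,G3,15)
Step 2: Sum ranks within each group.
R_1 = 31 (n_1 = 5)
R_2 = 38.5 (n_2 = 5)
R_3 = 50.5 (n_3 = 5)
Step 3: H = 12/(N(N+1)) * sum(R_i^2/n_i) - 3(N+1)
     = 12/(15*16) * (31^2/5 + 38.5^2/5 + 50.5^2/5) - 3*16
     = 0.050000 * 998.7 - 48
     = 1.935000.
Step 4: Ties present; correction factor C = 1 - 30/(15^3 - 15) = 0.991071. Corrected H = 1.935000 / 0.991071 = 1.952432.
Step 5: Under H0, H ~ chi^2(2); p-value = 0.376734.
Step 6: alpha = 0.1. fail to reject H0.

H = 1.9524, df = 2, p = 0.376734, fail to reject H0.


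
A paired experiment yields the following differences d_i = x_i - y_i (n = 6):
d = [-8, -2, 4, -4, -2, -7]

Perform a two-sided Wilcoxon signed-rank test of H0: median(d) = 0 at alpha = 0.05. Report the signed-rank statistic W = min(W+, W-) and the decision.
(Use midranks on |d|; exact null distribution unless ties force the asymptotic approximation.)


Step 1: Drop any zero differences (none here) and take |d_i|.
|d| = [8, 2, 4, 4, 2, 7]
Step 2: Midrank |d_i| (ties get averaged ranks).
ranks: |8|->6, |2|->1.5, |4|->3.5, |4|->3.5, |2|->1.5, |7|->5
Step 3: Attach original signs; sum ranks with positive sign and with negative sign.
W+ = 3.5 = 3.5
W- = 6 + 1.5 + 3.5 + 1.5 + 5 = 17.5
(Check: W+ + W- = 21 should equal n(n+1)/2 = 21.)
Step 4: Test statistic W = min(W+, W-) = 3.5.
Step 5: Ties in |d|, so use the tie-corrected normal approximation.
        E[W] = n(n+1)/4 = 6*7/4 = 10.5.
        Tie groups: |d|=2 (t=2), |d|=4 (t=2); sum(t^3 - t) = 12.
        Var[W] = n(n+1)(2n+1)/24 - sum(t^3-t)/48 = 546/24 - 12/48 = 22.5.
        z = (W - E[W]) / sqrt(Var[W]) = (3.5 - 10.5) / 4.7434 = -1.4757.
        Two-sided p = 2*Phi(z) = 0.140017.
Step 6: alpha = 0.05. fail to reject H0.

W+ = 3.5, W- = 17.5, W = min = 3.5, p = 0.140017, fail to reject H0.


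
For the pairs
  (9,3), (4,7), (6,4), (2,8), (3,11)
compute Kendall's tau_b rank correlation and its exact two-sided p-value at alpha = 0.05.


Step 1: Enumerate the 10 unordered pairs (i,j) with i<j and classify each by sign(x_j-x_i) * sign(y_j-y_i).
  (1,2):dx=-5,dy=+4->D; (1,3):dx=-3,dy=+1->D; (1,4):dx=-7,dy=+5->D; (1,5):dx=-6,dy=+8->D
  (2,3):dx=+2,dy=-3->D; (2,4):dx=-2,dy=+1->D; (2,5):dx=-1,dy=+4->D; (3,4):dx=-4,dy=+4->D
  (3,5):dx=-3,dy=+7->D; (4,5):dx=+1,dy=+3->C
Step 2: C = 1, D = 9, total pairs = 10.
Step 3: tau = (C - D)/(n(n-1)/2) = (1 - 9)/10 = -0.800000.
Step 4: Exact two-sided p-value (enumerate n! = 120 permutations of y under H0): p = 0.083333.
Step 5: alpha = 0.05. fail to reject H0.

tau_b = -0.8000 (C=1, D=9), p = 0.083333, fail to reject H0.


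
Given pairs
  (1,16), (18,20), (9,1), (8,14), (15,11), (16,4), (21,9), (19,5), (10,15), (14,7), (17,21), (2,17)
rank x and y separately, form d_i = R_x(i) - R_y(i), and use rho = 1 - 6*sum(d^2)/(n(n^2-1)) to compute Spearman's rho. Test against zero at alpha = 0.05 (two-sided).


Step 1: Rank x and y separately (midranks; no ties here).
rank(x): 1->1, 18->10, 9->4, 8->3, 15->7, 16->8, 21->12, 19->11, 10->5, 14->6, 17->9, 2->2
rank(y): 16->9, 20->11, 1->1, 14->7, 11->6, 4->2, 9->5, 5->3, 15->8, 7->4, 21->12, 17->10
Step 2: d_i = R_x(i) - R_y(i); compute d_i^2.
  (1-9)^2=64, (10-11)^2=1, (4-1)^2=9, (3-7)^2=16, (7-6)^2=1, (8-2)^2=36, (12-5)^2=49, (11-3)^2=64, (5-8)^2=9, (6-4)^2=4, (9-12)^2=9, (2-10)^2=64
sum(d^2) = 326.
Step 3: rho = 1 - 6*326 / (12*(12^2 - 1)) = 1 - 1956/1716 = -0.139860.
Step 4: Under H0, t = rho * sqrt((n-2)/(1-rho^2)) = -0.4467 ~ t(10).
Step 5: Two-sided p-value from the t-distribution with 10 df = 0.664633.
Step 6: alpha = 0.05. fail to reject H0.

rho = -0.1399, p = 0.664633, fail to reject H0 at alpha = 0.05.


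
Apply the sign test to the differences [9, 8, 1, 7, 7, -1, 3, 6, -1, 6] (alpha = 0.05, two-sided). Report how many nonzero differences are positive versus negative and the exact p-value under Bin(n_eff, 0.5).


Step 1: Discard zero differences. Original n = 10; n_eff = number of nonzero differences = 10.
Nonzero differences (with sign): +9, +8, +1, +7, +7, -1, +3, +6, -1, +6
Step 2: Count signs: positive = 8, negative = 2.
Step 3: Under H0: P(positive) = 0.5, so the number of positives S ~ Bin(10, 0.5).
Step 4: Two-sided exact p-value = sum of Bin(10,0.5) probabilities at or below the observed probability = 0.109375.
Step 5: alpha = 0.05. fail to reject H0.

n_eff = 10, pos = 8, neg = 2, p = 0.109375, fail to reject H0.


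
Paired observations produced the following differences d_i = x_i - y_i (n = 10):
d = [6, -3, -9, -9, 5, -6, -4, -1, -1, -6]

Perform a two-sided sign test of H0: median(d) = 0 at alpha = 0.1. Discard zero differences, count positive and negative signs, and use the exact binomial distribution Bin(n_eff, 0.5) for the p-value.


Step 1: Discard zero differences. Original n = 10; n_eff = number of nonzero differences = 10.
Nonzero differences (with sign): +6, -3, -9, -9, +5, -6, -4, -1, -1, -6
Step 2: Count signs: positive = 2, negative = 8.
Step 3: Under H0: P(positive) = 0.5, so the number of positives S ~ Bin(10, 0.5).
Step 4: Two-sided exact p-value = sum of Bin(10,0.5) probabilities at or below the observed probability = 0.109375.
Step 5: alpha = 0.1. fail to reject H0.

n_eff = 10, pos = 2, neg = 8, p = 0.109375, fail to reject H0.


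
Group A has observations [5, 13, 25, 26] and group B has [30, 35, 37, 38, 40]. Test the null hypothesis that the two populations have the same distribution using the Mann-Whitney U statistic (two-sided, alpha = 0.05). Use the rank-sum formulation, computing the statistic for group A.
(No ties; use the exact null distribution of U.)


Step 1: Combine and sort all 9 observations; assign midranks.
sorted (value, group): (5,X), (13,X), (25,X), (26,X), (30,Y), (35,Y), (37,Y), (38,Y), (40,Y)
ranks: 5->1, 13->2, 25->3, 26->4, 30->5, 35->6, 37->7, 38->8, 40->9
Step 2: Rank sum for X: R1 = 1 + 2 + 3 + 4 = 10.
Step 3: U_X = R1 - n1(n1+1)/2 = 10 - 4*5/2 = 10 - 10 = 0.
       U_Y = n1*n2 - U_X = 20 - 0 = 20.
Step 4: No ties, so the exact null distribution of U (based on enumerating the C(9,4) = 126 equally likely rank assignments) gives the two-sided p-value.
Step 5: p-value = 0.015873; compare to alpha = 0.05. reject H0.

U_X = 0, p = 0.015873, reject H0 at alpha = 0.05.


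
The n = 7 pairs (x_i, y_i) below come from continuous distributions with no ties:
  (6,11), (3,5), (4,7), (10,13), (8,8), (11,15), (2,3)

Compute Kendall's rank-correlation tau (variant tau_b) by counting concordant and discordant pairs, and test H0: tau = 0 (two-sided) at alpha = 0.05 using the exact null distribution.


Step 1: Enumerate the 21 unordered pairs (i,j) with i<j and classify each by sign(x_j-x_i) * sign(y_j-y_i).
  (1,2):dx=-3,dy=-6->C; (1,3):dx=-2,dy=-4->C; (1,4):dx=+4,dy=+2->C; (1,5):dx=+2,dy=-3->D
  (1,6):dx=+5,dy=+4->C; (1,7):dx=-4,dy=-8->C; (2,3):dx=+1,dy=+2->C; (2,4):dx=+7,dy=+8->C
  (2,5):dx=+5,dy=+3->C; (2,6):dx=+8,dy=+10->C; (2,7):dx=-1,dy=-2->C; (3,4):dx=+6,dy=+6->C
  (3,5):dx=+4,dy=+1->C; (3,6):dx=+7,dy=+8->C; (3,7):dx=-2,dy=-4->C; (4,5):dx=-2,dy=-5->C
  (4,6):dx=+1,dy=+2->C; (4,7):dx=-8,dy=-10->C; (5,6):dx=+3,dy=+7->C; (5,7):dx=-6,dy=-5->C
  (6,7):dx=-9,dy=-12->C
Step 2: C = 20, D = 1, total pairs = 21.
Step 3: tau = (C - D)/(n(n-1)/2) = (20 - 1)/21 = 0.904762.
Step 4: Exact two-sided p-value (enumerate n! = 5040 permutations of y under H0): p = 0.002778.
Step 5: alpha = 0.05. reject H0.

tau_b = 0.9048 (C=20, D=1), p = 0.002778, reject H0.


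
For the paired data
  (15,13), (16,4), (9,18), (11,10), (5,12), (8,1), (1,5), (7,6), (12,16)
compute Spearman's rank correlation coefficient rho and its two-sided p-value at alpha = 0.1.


Step 1: Rank x and y separately (midranks; no ties here).
rank(x): 15->8, 16->9, 9->5, 11->6, 5->2, 8->4, 1->1, 7->3, 12->7
rank(y): 13->7, 4->2, 18->9, 10->5, 12->6, 1->1, 5->3, 6->4, 16->8
Step 2: d_i = R_x(i) - R_y(i); compute d_i^2.
  (8-7)^2=1, (9-2)^2=49, (5-9)^2=16, (6-5)^2=1, (2-6)^2=16, (4-1)^2=9, (1-3)^2=4, (3-4)^2=1, (7-8)^2=1
sum(d^2) = 98.
Step 3: rho = 1 - 6*98 / (9*(9^2 - 1)) = 1 - 588/720 = 0.183333.
Step 4: Under H0, t = rho * sqrt((n-2)/(1-rho^2)) = 0.4934 ~ t(7).
Step 5: Two-sided p-value from the t-distribution with 7 df = 0.636820.
Step 6: alpha = 0.1. fail to reject H0.

rho = 0.1833, p = 0.636820, fail to reject H0 at alpha = 0.1.


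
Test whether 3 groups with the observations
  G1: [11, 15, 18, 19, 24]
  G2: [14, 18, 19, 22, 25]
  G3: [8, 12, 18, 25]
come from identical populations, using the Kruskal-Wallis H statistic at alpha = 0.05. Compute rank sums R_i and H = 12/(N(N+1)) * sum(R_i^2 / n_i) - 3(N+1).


Step 1: Combine all N = 14 observations and assign midranks.
sorted (value, group, rank): (8,G3,1), (11,G1,2), (12,G3,3), (14,G2,4), (15,G1,5), (18,G1,7), (18,G2,7), (18,G3,7), (19,G1,9.5), (19,G2,9.5), (22,G2,11), (24,G1,12), (25,G2,13.5), (25,G3,13.5)
Step 2: Sum ranks within each group.
R_1 = 35.5 (n_1 = 5)
R_2 = 45 (n_2 = 5)
R_3 = 24.5 (n_3 = 4)
Step 3: H = 12/(N(N+1)) * sum(R_i^2/n_i) - 3(N+1)
     = 12/(14*15) * (35.5^2/5 + 45^2/5 + 24.5^2/4) - 3*15
     = 0.057143 * 807.112 - 45
     = 1.120714.
Step 4: Ties present; correction factor C = 1 - 36/(14^3 - 14) = 0.986813. Corrected H = 1.120714 / 0.986813 = 1.135690.
Step 5: Under H0, H ~ chi^2(2); p-value = 0.566745.
Step 6: alpha = 0.05. fail to reject H0.

H = 1.1357, df = 2, p = 0.566745, fail to reject H0.


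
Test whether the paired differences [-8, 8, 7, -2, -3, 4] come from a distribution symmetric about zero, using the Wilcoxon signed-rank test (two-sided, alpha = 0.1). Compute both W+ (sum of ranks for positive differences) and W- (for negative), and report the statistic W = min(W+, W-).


Step 1: Drop any zero differences (none here) and take |d_i|.
|d| = [8, 8, 7, 2, 3, 4]
Step 2: Midrank |d_i| (ties get averaged ranks).
ranks: |8|->5.5, |8|->5.5, |7|->4, |2|->1, |3|->2, |4|->3
Step 3: Attach original signs; sum ranks with positive sign and with negative sign.
W+ = 5.5 + 4 + 3 = 12.5
W- = 5.5 + 1 + 2 = 8.5
(Check: W+ + W- = 21 should equal n(n+1)/2 = 21.)
Step 4: Test statistic W = min(W+, W-) = 8.5.
Step 5: Ties in |d|, so use the tie-corrected normal approximation.
        E[W] = n(n+1)/4 = 6*7/4 = 10.5.
        Tie groups: |d|=8 (t=2); sum(t^3 - t) = 6.
        Var[W] = n(n+1)(2n+1)/24 - sum(t^3-t)/48 = 546/24 - 6/48 = 22.625.
        z = (W - E[W]) / sqrt(Var[W]) = (8.5 - 10.5) / 4.7566 = -0.4205.
        Two-sided p = 2*Phi(z) = 0.674142.
Step 6: alpha = 0.1. fail to reject H0.

W+ = 12.5, W- = 8.5, W = min = 8.5, p = 0.674142, fail to reject H0.


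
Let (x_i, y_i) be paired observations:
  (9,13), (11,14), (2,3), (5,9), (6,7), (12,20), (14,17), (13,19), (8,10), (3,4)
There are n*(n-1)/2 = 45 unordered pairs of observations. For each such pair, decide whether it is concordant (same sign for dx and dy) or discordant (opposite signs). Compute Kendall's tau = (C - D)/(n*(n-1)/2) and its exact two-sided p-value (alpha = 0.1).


Step 1: Enumerate the 45 unordered pairs (i,j) with i<j and classify each by sign(x_j-x_i) * sign(y_j-y_i).
  (1,2):dx=+2,dy=+1->C; (1,3):dx=-7,dy=-10->C; (1,4):dx=-4,dy=-4->C; (1,5):dx=-3,dy=-6->C
  (1,6):dx=+3,dy=+7->C; (1,7):dx=+5,dy=+4->C; (1,8):dx=+4,dy=+6->C; (1,9):dx=-1,dy=-3->C
  (1,10):dx=-6,dy=-9->C; (2,3):dx=-9,dy=-11->C; (2,4):dx=-6,dy=-5->C; (2,5):dx=-5,dy=-7->C
  (2,6):dx=+1,dy=+6->C; (2,7):dx=+3,dy=+3->C; (2,8):dx=+2,dy=+5->C; (2,9):dx=-3,dy=-4->C
  (2,10):dx=-8,dy=-10->C; (3,4):dx=+3,dy=+6->C; (3,5):dx=+4,dy=+4->C; (3,6):dx=+10,dy=+17->C
  (3,7):dx=+12,dy=+14->C; (3,8):dx=+11,dy=+16->C; (3,9):dx=+6,dy=+7->C; (3,10):dx=+1,dy=+1->C
  (4,5):dx=+1,dy=-2->D; (4,6):dx=+7,dy=+11->C; (4,7):dx=+9,dy=+8->C; (4,8):dx=+8,dy=+10->C
  (4,9):dx=+3,dy=+1->C; (4,10):dx=-2,dy=-5->C; (5,6):dx=+6,dy=+13->C; (5,7):dx=+8,dy=+10->C
  (5,8):dx=+7,dy=+12->C; (5,9):dx=+2,dy=+3->C; (5,10):dx=-3,dy=-3->C; (6,7):dx=+2,dy=-3->D
  (6,8):dx=+1,dy=-1->D; (6,9):dx=-4,dy=-10->C; (6,10):dx=-9,dy=-16->C; (7,8):dx=-1,dy=+2->D
  (7,9):dx=-6,dy=-7->C; (7,10):dx=-11,dy=-13->C; (8,9):dx=-5,dy=-9->C; (8,10):dx=-10,dy=-15->C
  (9,10):dx=-5,dy=-6->C
Step 2: C = 41, D = 4, total pairs = 45.
Step 3: tau = (C - D)/(n(n-1)/2) = (41 - 4)/45 = 0.822222.
Step 4: Exact two-sided p-value (enumerate n! = 3628800 permutations of y under H0): p = 0.000358.
Step 5: alpha = 0.1. reject H0.

tau_b = 0.8222 (C=41, D=4), p = 0.000358, reject H0.


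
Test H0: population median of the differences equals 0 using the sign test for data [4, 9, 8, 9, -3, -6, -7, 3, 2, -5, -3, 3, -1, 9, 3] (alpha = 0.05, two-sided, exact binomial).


Step 1: Discard zero differences. Original n = 15; n_eff = number of nonzero differences = 15.
Nonzero differences (with sign): +4, +9, +8, +9, -3, -6, -7, +3, +2, -5, -3, +3, -1, +9, +3
Step 2: Count signs: positive = 9, negative = 6.
Step 3: Under H0: P(positive) = 0.5, so the number of positives S ~ Bin(15, 0.5).
Step 4: Two-sided exact p-value = sum of Bin(15,0.5) probabilities at or below the observed probability = 0.607239.
Step 5: alpha = 0.05. fail to reject H0.

n_eff = 15, pos = 9, neg = 6, p = 0.607239, fail to reject H0.


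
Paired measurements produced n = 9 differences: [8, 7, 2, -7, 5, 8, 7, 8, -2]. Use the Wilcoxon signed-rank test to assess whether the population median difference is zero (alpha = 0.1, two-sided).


Step 1: Drop any zero differences (none here) and take |d_i|.
|d| = [8, 7, 2, 7, 5, 8, 7, 8, 2]
Step 2: Midrank |d_i| (ties get averaged ranks).
ranks: |8|->8, |7|->5, |2|->1.5, |7|->5, |5|->3, |8|->8, |7|->5, |8|->8, |2|->1.5
Step 3: Attach original signs; sum ranks with positive sign and with negative sign.
W+ = 8 + 5 + 1.5 + 3 + 8 + 5 + 8 = 38.5
W- = 5 + 1.5 = 6.5
(Check: W+ + W- = 45 should equal n(n+1)/2 = 45.)
Step 4: Test statistic W = min(W+, W-) = 6.5.
Step 5: Ties in |d|, so use the tie-corrected normal approximation.
        E[W] = n(n+1)/4 = 9*10/4 = 22.5.
        Tie groups: |d|=2 (t=2), |d|=7 (t=3), |d|=8 (t=3); sum(t^3 - t) = 54.
        Var[W] = n(n+1)(2n+1)/24 - sum(t^3-t)/48 = 1710/24 - 54/48 = 70.125.
        z = (W - E[W]) / sqrt(Var[W]) = (6.5 - 22.5) / 8.3741 = -1.9107.
        Two-sided p = 2*Phi(z) = 0.056048.
Step 6: alpha = 0.1. reject H0.

W+ = 38.5, W- = 6.5, W = min = 6.5, p = 0.056048, reject H0.


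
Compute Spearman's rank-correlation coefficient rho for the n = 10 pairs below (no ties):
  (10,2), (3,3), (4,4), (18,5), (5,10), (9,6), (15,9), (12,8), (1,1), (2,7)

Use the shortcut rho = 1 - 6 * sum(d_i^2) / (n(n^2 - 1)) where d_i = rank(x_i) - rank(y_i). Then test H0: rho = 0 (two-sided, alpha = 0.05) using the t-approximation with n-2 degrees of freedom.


Step 1: Rank x and y separately (midranks; no ties here).
rank(x): 10->7, 3->3, 4->4, 18->10, 5->5, 9->6, 15->9, 12->8, 1->1, 2->2
rank(y): 2->2, 3->3, 4->4, 5->5, 10->10, 6->6, 9->9, 8->8, 1->1, 7->7
Step 2: d_i = R_x(i) - R_y(i); compute d_i^2.
  (7-2)^2=25, (3-3)^2=0, (4-4)^2=0, (10-5)^2=25, (5-10)^2=25, (6-6)^2=0, (9-9)^2=0, (8-8)^2=0, (1-1)^2=0, (2-7)^2=25
sum(d^2) = 100.
Step 3: rho = 1 - 6*100 / (10*(10^2 - 1)) = 1 - 600/990 = 0.393939.
Step 4: Under H0, t = rho * sqrt((n-2)/(1-rho^2)) = 1.2123 ~ t(8).
Step 5: Two-sided p-value from the t-distribution with 8 df = 0.259998.
Step 6: alpha = 0.05. fail to reject H0.

rho = 0.3939, p = 0.259998, fail to reject H0 at alpha = 0.05.


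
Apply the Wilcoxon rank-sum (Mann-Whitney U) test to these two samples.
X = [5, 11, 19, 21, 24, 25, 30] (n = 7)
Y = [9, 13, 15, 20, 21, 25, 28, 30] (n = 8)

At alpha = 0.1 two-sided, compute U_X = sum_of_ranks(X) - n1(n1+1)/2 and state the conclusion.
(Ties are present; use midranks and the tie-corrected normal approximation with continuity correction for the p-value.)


Step 1: Combine and sort all 15 observations; assign midranks.
sorted (value, group): (5,X), (9,Y), (11,X), (13,Y), (15,Y), (19,X), (20,Y), (21,X), (21,Y), (24,X), (25,X), (25,Y), (28,Y), (30,X), (30,Y)
ranks: 5->1, 9->2, 11->3, 13->4, 15->5, 19->6, 20->7, 21->8.5, 21->8.5, 24->10, 25->11.5, 25->11.5, 28->13, 30->14.5, 30->14.5
Step 2: Rank sum for X: R1 = 1 + 3 + 6 + 8.5 + 10 + 11.5 + 14.5 = 54.5.
Step 3: U_X = R1 - n1(n1+1)/2 = 54.5 - 7*8/2 = 54.5 - 28 = 26.5.
       U_Y = n1*n2 - U_X = 56 - 26.5 = 29.5.
Step 4: Ties are present, so use the tie-corrected normal approximation (with continuity correction) for the p-value.
Step 5: p-value = 0.907622; compare to alpha = 0.1. fail to reject H0.

U_X = 26.5, p = 0.907622, fail to reject H0 at alpha = 0.1.


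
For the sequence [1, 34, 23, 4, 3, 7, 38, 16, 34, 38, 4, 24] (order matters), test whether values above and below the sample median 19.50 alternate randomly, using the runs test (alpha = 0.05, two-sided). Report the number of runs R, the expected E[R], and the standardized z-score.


Step 1: Compute median = 19.50; label A = above, B = below.
Labels in order: BAABBBABAABA  (n_A = 6, n_B = 6)
Step 2: Count runs R = 8.
Step 3: Under H0 (random ordering), E[R] = 2*n_A*n_B/(n_A+n_B) + 1 = 2*6*6/12 + 1 = 7.0000.
        Var[R] = 2*n_A*n_B*(2*n_A*n_B - n_A - n_B) / ((n_A+n_B)^2 * (n_A+n_B-1)) = 4320/1584 = 2.7273.
        SD[R] = 1.6514.
Step 4: Continuity-corrected z = (R - 0.5 - E[R]) / SD[R] = (8 - 0.5 - 7.0000) / 1.6514 = 0.3028.
Step 5: Two-sided p-value via normal approximation = 2*(1 - Phi(|z|)) = 0.762069.
Step 6: alpha = 0.05. fail to reject H0.

R = 8, z = 0.3028, p = 0.762069, fail to reject H0.
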